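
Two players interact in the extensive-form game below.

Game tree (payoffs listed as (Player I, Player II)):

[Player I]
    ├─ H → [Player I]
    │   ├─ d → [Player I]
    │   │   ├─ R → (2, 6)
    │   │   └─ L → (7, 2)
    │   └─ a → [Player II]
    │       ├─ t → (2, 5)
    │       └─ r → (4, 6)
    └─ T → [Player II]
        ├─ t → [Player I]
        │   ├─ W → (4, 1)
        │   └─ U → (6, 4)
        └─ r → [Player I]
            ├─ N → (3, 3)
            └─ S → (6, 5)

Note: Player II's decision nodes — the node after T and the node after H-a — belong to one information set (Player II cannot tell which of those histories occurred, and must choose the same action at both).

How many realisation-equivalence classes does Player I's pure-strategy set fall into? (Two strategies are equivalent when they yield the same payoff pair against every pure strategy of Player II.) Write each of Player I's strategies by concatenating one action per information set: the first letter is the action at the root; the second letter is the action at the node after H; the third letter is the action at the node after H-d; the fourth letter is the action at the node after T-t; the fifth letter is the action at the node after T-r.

Player I has 32 pure strategies: HdRWN, HdRWS, HdRUN, HdRUS, HdLWN, HdLWS, HdLUN, HdLUS, HaRWN, HaRWS, HaRUN, HaRUS, HaLWN, HaLWS, HaLUN, HaLUS, TdRWN, TdRWS, TdRUN, TdRUS, TdLWN, TdLWS, TdLUN, TdLUS, TaRWN, TaRWS, TaRUN, TaRUS, TaLWN, TaLWS, TaLUN, TaLUS. Columns: t, r.
{HdRWN, HdRWS, HdRUN, HdRUS} → row (2,6) (2,6)
{HdLWN, HdLWS, HdLUN, HdLUS} → row (7,2) (7,2)
{HaRWN, HaRWS, HaRUN, HaRUS, HaLWN, HaLWS, HaLUN, HaLUS} → row (2,5) (4,6)
{TdRWN, TdLWN, TaRWN, TaLWN} → row (4,1) (3,3)
{TdRWS, TdLWS, TaRWS, TaLWS} → row (4,1) (6,5)
{TdRUN, TdLUN, TaRUN, TaLUN} → row (6,4) (3,3)
{TdRUS, TdLUS, TaRUS, TaLUS} → row (6,4) (6,5)
That's 7 distinct rows out of 32 strategies.

7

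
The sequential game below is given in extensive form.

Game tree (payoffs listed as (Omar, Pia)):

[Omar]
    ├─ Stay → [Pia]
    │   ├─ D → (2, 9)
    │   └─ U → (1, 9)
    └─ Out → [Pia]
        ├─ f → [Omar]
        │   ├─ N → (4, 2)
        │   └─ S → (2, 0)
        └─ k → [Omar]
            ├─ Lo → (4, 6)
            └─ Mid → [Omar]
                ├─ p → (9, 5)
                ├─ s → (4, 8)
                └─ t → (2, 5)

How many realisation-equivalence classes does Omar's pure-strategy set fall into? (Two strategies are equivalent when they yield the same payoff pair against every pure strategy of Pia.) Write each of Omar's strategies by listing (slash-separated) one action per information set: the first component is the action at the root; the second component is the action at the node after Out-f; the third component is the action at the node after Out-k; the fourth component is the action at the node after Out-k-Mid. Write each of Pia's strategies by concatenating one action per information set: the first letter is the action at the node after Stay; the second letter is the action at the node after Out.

Omar has 24 pure strategies: Stay/N/Lo/p, Stay/N/Lo/s, Stay/N/Lo/t, Stay/N/Mid/p, Stay/N/Mid/s, Stay/N/Mid/t, Stay/S/Lo/p, Stay/S/Lo/s, Stay/S/Lo/t, Stay/S/Mid/p, Stay/S/Mid/s, Stay/S/Mid/t, Out/N/Lo/p, Out/N/Lo/s, Out/N/Lo/t, Out/N/Mid/p, Out/N/Mid/s, Out/N/Mid/t, Out/S/Lo/p, Out/S/Lo/s, Out/S/Lo/t, Out/S/Mid/p, Out/S/Mid/s, Out/S/Mid/t. Columns: Df, Dk, Uf, Uk.
{Stay/N/Lo/p, Stay/N/Lo/s, Stay/N/Lo/t, Stay/N/Mid/p, Stay/N/Mid/s, Stay/N/Mid/t, Stay/S/Lo/p, Stay/S/Lo/s, Stay/S/Lo/t, Stay/S/Mid/p, Stay/S/Mid/s, Stay/S/Mid/t} → row (2,9) (2,9) (1,9) (1,9)
{Out/N/Lo/p, Out/N/Lo/s, Out/N/Lo/t} → row (4,2) (4,6) (4,2) (4,6)
{Out/N/Mid/p} → row (4,2) (9,5) (4,2) (9,5)
{Out/N/Mid/s} → row (4,2) (4,8) (4,2) (4,8)
{Out/N/Mid/t} → row (4,2) (2,5) (4,2) (2,5)
{Out/S/Lo/p, Out/S/Lo/s, Out/S/Lo/t} → row (2,0) (4,6) (2,0) (4,6)
{Out/S/Mid/p} → row (2,0) (9,5) (2,0) (9,5)
{Out/S/Mid/s} → row (2,0) (4,8) (2,0) (4,8)
{Out/S/Mid/t} → row (2,0) (2,5) (2,0) (2,5)
That's 9 distinct rows out of 24 strategies.

9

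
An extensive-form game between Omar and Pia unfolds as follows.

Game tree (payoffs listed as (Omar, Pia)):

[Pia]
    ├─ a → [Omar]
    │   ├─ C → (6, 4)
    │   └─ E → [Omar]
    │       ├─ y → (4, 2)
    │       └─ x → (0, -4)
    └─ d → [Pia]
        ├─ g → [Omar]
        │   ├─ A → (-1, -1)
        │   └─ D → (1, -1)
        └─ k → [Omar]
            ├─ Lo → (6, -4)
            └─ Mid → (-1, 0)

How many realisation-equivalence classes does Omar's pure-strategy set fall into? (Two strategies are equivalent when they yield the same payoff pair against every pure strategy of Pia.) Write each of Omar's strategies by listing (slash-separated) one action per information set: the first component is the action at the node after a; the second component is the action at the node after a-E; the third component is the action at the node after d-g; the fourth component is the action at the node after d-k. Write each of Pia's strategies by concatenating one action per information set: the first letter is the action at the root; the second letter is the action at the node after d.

12

Omar has 16 pure strategies: C/y/A/Lo, C/y/A/Mid, C/y/D/Lo, C/y/D/Mid, C/x/A/Lo, C/x/A/Mid, C/x/D/Lo, C/x/D/Mid, E/y/A/Lo, E/y/A/Mid, E/y/D/Lo, E/y/D/Mid, E/x/A/Lo, E/x/A/Mid, E/x/D/Lo, E/x/D/Mid. Columns: ag, ak, dg, dk.
{C/y/A/Lo, C/x/A/Lo} → row (6,4) (6,4) (-1,-1) (6,-4)
{C/y/A/Mid, C/x/A/Mid} → row (6,4) (6,4) (-1,-1) (-1,0)
{C/y/D/Lo, C/x/D/Lo} → row (6,4) (6,4) (1,-1) (6,-4)
{C/y/D/Mid, C/x/D/Mid} → row (6,4) (6,4) (1,-1) (-1,0)
{E/y/A/Lo} → row (4,2) (4,2) (-1,-1) (6,-4)
{E/y/A/Mid} → row (4,2) (4,2) (-1,-1) (-1,0)
{E/y/D/Lo} → row (4,2) (4,2) (1,-1) (6,-4)
{E/y/D/Mid} → row (4,2) (4,2) (1,-1) (-1,0)
{E/x/A/Lo} → row (0,-4) (0,-4) (-1,-1) (6,-4)
{E/x/A/Mid} → row (0,-4) (0,-4) (-1,-1) (-1,0)
{E/x/D/Lo} → row (0,-4) (0,-4) (1,-1) (6,-4)
{E/x/D/Mid} → row (0,-4) (0,-4) (1,-1) (-1,0)
That's 12 distinct rows out of 16 strategies.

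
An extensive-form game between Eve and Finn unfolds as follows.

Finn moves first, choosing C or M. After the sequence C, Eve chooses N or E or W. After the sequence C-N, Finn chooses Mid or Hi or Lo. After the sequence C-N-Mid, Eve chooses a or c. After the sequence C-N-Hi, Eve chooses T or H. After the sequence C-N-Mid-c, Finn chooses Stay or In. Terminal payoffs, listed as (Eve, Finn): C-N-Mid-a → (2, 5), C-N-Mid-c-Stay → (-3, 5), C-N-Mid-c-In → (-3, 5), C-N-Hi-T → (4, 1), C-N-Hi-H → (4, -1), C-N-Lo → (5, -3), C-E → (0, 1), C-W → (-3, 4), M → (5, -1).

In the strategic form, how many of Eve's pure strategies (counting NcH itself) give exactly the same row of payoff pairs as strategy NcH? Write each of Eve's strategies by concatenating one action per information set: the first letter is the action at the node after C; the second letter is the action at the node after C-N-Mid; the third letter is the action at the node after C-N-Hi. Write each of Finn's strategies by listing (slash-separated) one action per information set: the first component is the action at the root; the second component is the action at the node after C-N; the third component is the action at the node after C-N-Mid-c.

1

Row for NcH (columns C/Mid/Stay, C/Mid/In, C/Hi/Stay, C/Hi/In, C/Lo/Stay, C/Lo/In, M/Mid/Stay, M/Mid/In, M/Hi/Stay, M/Hi/In, M/Lo/Stay, M/Lo/In): (-3,5) (-3,5) (4,-1) (4,-1) (5,-3) (5,-3) (5,-1) (5,-1) (5,-1) (5,-1) (5,-1) (5,-1).
Every one of Eve's information sets is on the play path for some reply by Finn when Eve follows NcH.
Changing the action at any of them therefore changes at least one column, so only NcH itself gives this row.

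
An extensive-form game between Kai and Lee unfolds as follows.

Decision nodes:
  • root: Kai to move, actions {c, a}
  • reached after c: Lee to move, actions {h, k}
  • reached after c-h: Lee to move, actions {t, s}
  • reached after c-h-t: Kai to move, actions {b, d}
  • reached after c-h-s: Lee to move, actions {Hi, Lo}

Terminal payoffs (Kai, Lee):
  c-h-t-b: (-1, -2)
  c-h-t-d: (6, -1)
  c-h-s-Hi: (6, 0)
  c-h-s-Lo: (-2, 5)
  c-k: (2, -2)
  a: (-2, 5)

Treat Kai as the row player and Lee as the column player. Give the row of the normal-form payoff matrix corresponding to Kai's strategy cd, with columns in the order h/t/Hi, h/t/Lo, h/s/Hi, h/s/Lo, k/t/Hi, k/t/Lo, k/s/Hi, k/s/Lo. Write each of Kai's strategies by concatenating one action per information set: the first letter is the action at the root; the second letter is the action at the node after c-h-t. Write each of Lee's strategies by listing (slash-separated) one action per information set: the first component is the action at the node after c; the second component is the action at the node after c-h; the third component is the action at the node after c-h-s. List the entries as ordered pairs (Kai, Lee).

vs h/t/Hi: Kai plays c → Lee plays h at [c] → Lee plays t at [c-h] → Kai plays d at [c-h-t] → (6, -1)
vs h/t/Lo: Kai plays c → Lee plays h at [c] → Lee plays t at [c-h] → Kai plays d at [c-h-t] → (6, -1)
vs h/s/Hi: Kai plays c → Lee plays h at [c] → Lee plays s at [c-h] → Lee plays Hi at [c-h-s] → (6, 0)
vs h/s/Lo: Kai plays c → Lee plays h at [c] → Lee plays s at [c-h] → Lee plays Lo at [c-h-s] → (-2, 5)
vs k/t/Hi: Kai plays c → Lee plays k at [c] → (2, -2)
vs k/t/Lo: Kai plays c → Lee plays k at [c] → (2, -2)
vs k/s/Hi: Kai plays c → Lee plays k at [c] → (2, -2)
vs k/s/Lo: Kai plays c → Lee plays k at [c] → (2, -2)

(6,-1) (6,-1) (6,0) (-2,5) (2,-2) (2,-2) (2,-2) (2,-2)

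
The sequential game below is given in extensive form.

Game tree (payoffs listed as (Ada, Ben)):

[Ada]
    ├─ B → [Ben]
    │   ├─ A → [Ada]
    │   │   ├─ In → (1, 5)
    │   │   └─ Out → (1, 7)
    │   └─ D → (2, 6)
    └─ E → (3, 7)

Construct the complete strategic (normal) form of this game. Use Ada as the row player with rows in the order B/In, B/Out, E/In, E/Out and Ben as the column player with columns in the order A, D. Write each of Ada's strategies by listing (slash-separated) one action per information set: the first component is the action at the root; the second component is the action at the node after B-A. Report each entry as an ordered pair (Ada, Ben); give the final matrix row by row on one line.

B/In: (1,5) (2,6) | B/Out: (1,7) (2,6) | E/In: (3,7) (3,7) | E/Out: (3,7) (3,7)

Row B/In: A→(1,5), D→(2,6)
Row B/Out: A→(1,7), D→(2,6)
Row E/In: A→(3,7), D→(3,7)
Row E/Out: A→(3,7), D→(3,7)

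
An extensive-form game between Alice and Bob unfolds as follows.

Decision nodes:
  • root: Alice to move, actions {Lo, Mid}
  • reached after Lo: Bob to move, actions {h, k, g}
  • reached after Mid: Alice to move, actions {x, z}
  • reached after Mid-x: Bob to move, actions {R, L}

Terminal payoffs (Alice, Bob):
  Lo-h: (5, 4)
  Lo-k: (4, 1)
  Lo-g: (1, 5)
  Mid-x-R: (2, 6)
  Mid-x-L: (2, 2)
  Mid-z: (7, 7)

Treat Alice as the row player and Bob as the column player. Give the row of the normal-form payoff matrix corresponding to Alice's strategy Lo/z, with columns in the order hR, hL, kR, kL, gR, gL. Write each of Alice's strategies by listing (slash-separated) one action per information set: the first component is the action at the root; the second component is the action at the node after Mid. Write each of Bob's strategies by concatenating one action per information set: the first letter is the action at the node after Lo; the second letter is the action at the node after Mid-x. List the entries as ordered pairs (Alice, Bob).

(5,4) (5,4) (4,1) (4,1) (1,5) (1,5)

vs hR: Alice plays Lo → Bob plays h at [Lo] → (5, 4)
vs hL: Alice plays Lo → Bob plays h at [Lo] → (5, 4)
vs kR: Alice plays Lo → Bob plays k at [Lo] → (4, 1)
vs kL: Alice plays Lo → Bob plays k at [Lo] → (4, 1)
vs gR: Alice plays Lo → Bob plays g at [Lo] → (1, 5)
vs gL: Alice plays Lo → Bob plays g at [Lo] → (1, 5)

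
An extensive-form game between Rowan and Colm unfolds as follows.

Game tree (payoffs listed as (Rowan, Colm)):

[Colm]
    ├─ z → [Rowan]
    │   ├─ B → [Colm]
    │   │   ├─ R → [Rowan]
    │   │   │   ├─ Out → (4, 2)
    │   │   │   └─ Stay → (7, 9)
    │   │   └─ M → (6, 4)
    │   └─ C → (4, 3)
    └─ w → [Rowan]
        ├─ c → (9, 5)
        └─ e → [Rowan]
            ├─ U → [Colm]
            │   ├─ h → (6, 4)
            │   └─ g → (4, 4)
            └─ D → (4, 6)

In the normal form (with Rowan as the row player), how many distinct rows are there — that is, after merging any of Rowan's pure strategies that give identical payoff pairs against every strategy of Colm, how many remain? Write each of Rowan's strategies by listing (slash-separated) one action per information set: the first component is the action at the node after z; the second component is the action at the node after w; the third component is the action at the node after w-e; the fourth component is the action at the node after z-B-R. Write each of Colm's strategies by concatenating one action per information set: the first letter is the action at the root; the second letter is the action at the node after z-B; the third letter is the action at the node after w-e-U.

9

Rowan has 16 pure strategies: B/c/U/Out, B/c/U/Stay, B/c/D/Out, B/c/D/Stay, B/e/U/Out, B/e/U/Stay, B/e/D/Out, B/e/D/Stay, C/c/U/Out, C/c/U/Stay, C/c/D/Out, C/c/D/Stay, C/e/U/Out, C/e/U/Stay, C/e/D/Out, C/e/D/Stay. Columns: zRh, zRg, zMh, zMg, wRh, wRg, wMh, wMg.
{B/c/U/Out, B/c/D/Out} → row (4,2) (4,2) (6,4) (6,4) (9,5) (9,5) (9,5) (9,5)
{B/c/U/Stay, B/c/D/Stay} → row (7,9) (7,9) (6,4) (6,4) (9,5) (9,5) (9,5) (9,5)
{B/e/U/Out} → row (4,2) (4,2) (6,4) (6,4) (6,4) (4,4) (6,4) (4,4)
{B/e/U/Stay} → row (7,9) (7,9) (6,4) (6,4) (6,4) (4,4) (6,4) (4,4)
{B/e/D/Out} → row (4,2) (4,2) (6,4) (6,4) (4,6) (4,6) (4,6) (4,6)
{B/e/D/Stay} → row (7,9) (7,9) (6,4) (6,4) (4,6) (4,6) (4,6) (4,6)
{C/c/U/Out, C/c/U/Stay, C/c/D/Out, C/c/D/Stay} → row (4,3) (4,3) (4,3) (4,3) (9,5) (9,5) (9,5) (9,5)
{C/e/U/Out, C/e/U/Stay} → row (4,3) (4,3) (4,3) (4,3) (6,4) (4,4) (6,4) (4,4)
{C/e/D/Out, C/e/D/Stay} → row (4,3) (4,3) (4,3) (4,3) (4,6) (4,6) (4,6) (4,6)
That's 9 distinct rows out of 16 strategies.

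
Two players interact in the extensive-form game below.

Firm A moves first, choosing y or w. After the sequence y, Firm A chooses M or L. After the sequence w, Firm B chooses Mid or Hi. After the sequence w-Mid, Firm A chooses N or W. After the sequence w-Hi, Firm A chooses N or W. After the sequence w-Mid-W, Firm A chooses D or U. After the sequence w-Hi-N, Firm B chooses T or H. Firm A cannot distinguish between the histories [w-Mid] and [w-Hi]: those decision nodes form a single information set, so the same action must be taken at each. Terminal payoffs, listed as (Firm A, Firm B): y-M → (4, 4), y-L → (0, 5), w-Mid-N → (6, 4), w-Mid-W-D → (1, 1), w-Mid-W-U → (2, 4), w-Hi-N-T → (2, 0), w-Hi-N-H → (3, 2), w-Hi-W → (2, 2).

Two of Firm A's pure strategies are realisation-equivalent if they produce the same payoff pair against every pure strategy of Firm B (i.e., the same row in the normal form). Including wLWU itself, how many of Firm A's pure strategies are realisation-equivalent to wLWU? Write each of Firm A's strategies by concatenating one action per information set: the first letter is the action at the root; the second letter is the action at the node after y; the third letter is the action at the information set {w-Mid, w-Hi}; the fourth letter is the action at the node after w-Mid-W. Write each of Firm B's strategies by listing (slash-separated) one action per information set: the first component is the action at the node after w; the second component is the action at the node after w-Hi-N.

Row for wLWU (columns Mid/T, Mid/H, Hi/T, Hi/H): (2,4) (2,4) (2,2) (2,2).
Under wLWU, Firm A's choice at the node after y can never be reached regardless of what Firm B does, so varying those choices leaves every outcome unchanged.
Holding the reachable choices fixed and varying the unreachable one freely already gives 2 equivalent strategies.
No other strategy reproduces this row, so those 2 are the full class: wMWU, wLWU.

2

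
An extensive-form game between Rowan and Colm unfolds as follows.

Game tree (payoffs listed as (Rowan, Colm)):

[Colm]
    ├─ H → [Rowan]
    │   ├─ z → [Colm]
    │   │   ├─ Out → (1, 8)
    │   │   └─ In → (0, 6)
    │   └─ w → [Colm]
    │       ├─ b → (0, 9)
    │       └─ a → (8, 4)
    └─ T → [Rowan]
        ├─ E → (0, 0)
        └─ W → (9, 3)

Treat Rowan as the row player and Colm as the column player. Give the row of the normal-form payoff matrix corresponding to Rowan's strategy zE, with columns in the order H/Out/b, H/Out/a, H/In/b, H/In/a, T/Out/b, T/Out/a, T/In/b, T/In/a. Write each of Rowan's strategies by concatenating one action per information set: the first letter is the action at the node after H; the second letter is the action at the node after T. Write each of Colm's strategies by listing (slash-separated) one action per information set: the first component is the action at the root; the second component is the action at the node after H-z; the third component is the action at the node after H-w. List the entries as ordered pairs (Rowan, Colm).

vs H/Out/b: Colm plays H → Rowan plays z at [H] → Colm plays Out at [H-z] → (1, 8)
vs H/Out/a: Colm plays H → Rowan plays z at [H] → Colm plays Out at [H-z] → (1, 8)
vs H/In/b: Colm plays H → Rowan plays z at [H] → Colm plays In at [H-z] → (0, 6)
vs H/In/a: Colm plays H → Rowan plays z at [H] → Colm plays In at [H-z] → (0, 6)
vs T/Out/b: Colm plays T → Rowan plays E at [T] → (0, 0)
vs T/Out/a: Colm plays T → Rowan plays E at [T] → (0, 0)
vs T/In/b: Colm plays T → Rowan plays E at [T] → (0, 0)
vs T/In/a: Colm plays T → Rowan plays E at [T] → (0, 0)

(1,8) (1,8) (0,6) (0,6) (0,0) (0,0) (0,0) (0,0)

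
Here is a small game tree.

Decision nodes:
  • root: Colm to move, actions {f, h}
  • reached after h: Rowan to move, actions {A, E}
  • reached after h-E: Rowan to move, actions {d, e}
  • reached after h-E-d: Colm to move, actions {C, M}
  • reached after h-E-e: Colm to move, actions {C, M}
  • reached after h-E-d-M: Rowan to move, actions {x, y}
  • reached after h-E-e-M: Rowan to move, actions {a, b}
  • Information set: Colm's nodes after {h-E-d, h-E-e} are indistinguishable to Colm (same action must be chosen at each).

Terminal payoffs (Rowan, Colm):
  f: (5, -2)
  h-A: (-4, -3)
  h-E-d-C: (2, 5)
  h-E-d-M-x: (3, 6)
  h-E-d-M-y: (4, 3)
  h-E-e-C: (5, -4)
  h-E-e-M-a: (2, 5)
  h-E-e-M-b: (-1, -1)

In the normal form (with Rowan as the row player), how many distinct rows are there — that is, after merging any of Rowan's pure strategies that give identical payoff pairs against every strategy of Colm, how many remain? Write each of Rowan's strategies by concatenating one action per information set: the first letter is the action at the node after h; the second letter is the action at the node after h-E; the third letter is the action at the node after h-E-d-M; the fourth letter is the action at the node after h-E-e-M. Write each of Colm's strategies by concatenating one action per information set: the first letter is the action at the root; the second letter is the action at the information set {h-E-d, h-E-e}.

5

Rowan has 16 pure strategies: Adxa, Adxb, Adya, Adyb, Aexa, Aexb, Aeya, Aeyb, Edxa, Edxb, Edya, Edyb, Eexa, Eexb, Eeya, Eeyb. Columns: fC, fM, hC, hM.
{Adxa, Adxb, Adya, Adyb, Aexa, Aexb, Aeya, Aeyb} → row (5,-2) (5,-2) (-4,-3) (-4,-3)
{Edxa, Edxb} → row (5,-2) (5,-2) (2,5) (3,6)
{Edya, Edyb} → row (5,-2) (5,-2) (2,5) (4,3)
{Eexa, Eeya} → row (5,-2) (5,-2) (5,-4) (2,5)
{Eexb, Eeyb} → row (5,-2) (5,-2) (5,-4) (-1,-1)
That's 5 distinct rows out of 16 strategies.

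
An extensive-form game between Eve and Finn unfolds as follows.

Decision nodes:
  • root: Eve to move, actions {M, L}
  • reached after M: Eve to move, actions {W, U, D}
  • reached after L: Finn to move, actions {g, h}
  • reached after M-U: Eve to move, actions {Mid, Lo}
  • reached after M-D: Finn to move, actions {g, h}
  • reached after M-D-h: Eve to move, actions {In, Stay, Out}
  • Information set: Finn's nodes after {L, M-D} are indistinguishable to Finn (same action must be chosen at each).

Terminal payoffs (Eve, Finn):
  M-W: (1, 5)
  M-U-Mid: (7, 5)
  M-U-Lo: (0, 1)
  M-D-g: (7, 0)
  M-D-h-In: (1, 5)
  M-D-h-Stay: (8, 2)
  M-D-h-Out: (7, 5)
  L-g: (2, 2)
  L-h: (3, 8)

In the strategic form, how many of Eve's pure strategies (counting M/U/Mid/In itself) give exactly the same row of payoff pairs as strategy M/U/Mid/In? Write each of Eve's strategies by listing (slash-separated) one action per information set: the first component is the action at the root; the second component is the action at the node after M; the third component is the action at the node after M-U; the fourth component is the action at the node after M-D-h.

3

Row for M/U/Mid/In (columns g, h): (7,5) (7,5).
Under M/U/Mid/In, Eve's choice at the node after M-D-h can never be reached regardless of what Finn does, so varying those choices leaves every outcome unchanged.
Holding the reachable choices fixed and varying the unreachable one freely already gives 3 equivalent strategies.
No other strategy reproduces this row, so those 3 are the full class: M/U/Mid/In, M/U/Mid/Stay, M/U/Mid/Out.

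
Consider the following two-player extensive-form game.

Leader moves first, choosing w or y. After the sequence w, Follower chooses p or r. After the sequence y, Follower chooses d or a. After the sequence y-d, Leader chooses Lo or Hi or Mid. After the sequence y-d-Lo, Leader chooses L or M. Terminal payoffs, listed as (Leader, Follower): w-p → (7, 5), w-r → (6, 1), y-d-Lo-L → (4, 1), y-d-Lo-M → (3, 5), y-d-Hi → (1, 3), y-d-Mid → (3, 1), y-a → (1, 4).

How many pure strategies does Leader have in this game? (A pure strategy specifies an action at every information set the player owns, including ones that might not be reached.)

Leader owns the root with actions {w, y} — two choices.
Leader owns the node after y-d with actions {Lo, Hi, Mid} — three choices.
Leader owns the node after y-d-Lo with actions {L, M} — two choices.
A pure strategy fixes one action at each information set independently, so the count is the product 2 × 3 × 2 = 12.
(For reference, Follower has 4 pure strategies, giving a 12×4 normal-form matrix.)

12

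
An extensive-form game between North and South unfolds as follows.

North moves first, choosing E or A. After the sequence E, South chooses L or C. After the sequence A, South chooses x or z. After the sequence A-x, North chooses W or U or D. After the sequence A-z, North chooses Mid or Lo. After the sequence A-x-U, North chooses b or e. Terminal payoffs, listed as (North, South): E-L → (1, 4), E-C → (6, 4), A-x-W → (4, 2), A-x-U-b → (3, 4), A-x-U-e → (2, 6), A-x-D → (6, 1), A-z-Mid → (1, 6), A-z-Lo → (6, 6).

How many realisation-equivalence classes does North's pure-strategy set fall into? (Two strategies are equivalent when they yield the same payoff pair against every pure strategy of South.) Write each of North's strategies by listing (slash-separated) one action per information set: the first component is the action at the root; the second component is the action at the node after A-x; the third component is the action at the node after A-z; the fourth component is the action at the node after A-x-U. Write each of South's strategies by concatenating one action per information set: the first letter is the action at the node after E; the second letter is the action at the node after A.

North has 24 pure strategies: E/W/Mid/b, E/W/Mid/e, E/W/Lo/b, E/W/Lo/e, E/U/Mid/b, E/U/Mid/e, E/U/Lo/b, E/U/Lo/e, E/D/Mid/b, E/D/Mid/e, E/D/Lo/b, E/D/Lo/e, A/W/Mid/b, A/W/Mid/e, A/W/Lo/b, A/W/Lo/e, A/U/Mid/b, A/U/Mid/e, A/U/Lo/b, A/U/Lo/e, A/D/Mid/b, A/D/Mid/e, A/D/Lo/b, A/D/Lo/e. Columns: Lx, Lz, Cx, Cz.
{E/W/Mid/b, E/W/Mid/e, E/W/Lo/b, E/W/Lo/e, E/U/Mid/b, E/U/Mid/e, E/U/Lo/b, E/U/Lo/e, E/D/Mid/b, E/D/Mid/e, E/D/Lo/b, E/D/Lo/e} → row (1,4) (1,4) (6,4) (6,4)
{A/W/Mid/b, A/W/Mid/e} → row (4,2) (1,6) (4,2) (1,6)
{A/W/Lo/b, A/W/Lo/e} → row (4,2) (6,6) (4,2) (6,6)
{A/U/Mid/b} → row (3,4) (1,6) (3,4) (1,6)
{A/U/Mid/e} → row (2,6) (1,6) (2,6) (1,6)
{A/U/Lo/b} → row (3,4) (6,6) (3,4) (6,6)
{A/U/Lo/e} → row (2,6) (6,6) (2,6) (6,6)
{A/D/Mid/b, A/D/Mid/e} → row (6,1) (1,6) (6,1) (1,6)
{A/D/Lo/b, A/D/Lo/e} → row (6,1) (6,6) (6,1) (6,6)
That's 9 distinct rows out of 24 strategies.

9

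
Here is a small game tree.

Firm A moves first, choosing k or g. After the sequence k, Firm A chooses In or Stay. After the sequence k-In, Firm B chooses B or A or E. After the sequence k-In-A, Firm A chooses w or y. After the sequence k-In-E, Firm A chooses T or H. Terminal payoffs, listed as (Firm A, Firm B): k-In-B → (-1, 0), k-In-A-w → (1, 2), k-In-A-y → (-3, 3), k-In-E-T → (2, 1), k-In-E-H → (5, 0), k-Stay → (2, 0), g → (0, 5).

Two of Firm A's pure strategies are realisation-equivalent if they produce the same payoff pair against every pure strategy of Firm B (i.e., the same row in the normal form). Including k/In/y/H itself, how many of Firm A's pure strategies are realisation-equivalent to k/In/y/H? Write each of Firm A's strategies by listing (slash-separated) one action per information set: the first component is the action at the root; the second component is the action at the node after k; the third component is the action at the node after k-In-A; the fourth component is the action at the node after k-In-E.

1

Row for k/In/y/H (columns B, A, E): (-1,0) (-3,3) (5,0).
Every one of Firm A's information sets is on the play path for some reply by Firm B when Firm A follows k/In/y/H.
Changing the action at any of them therefore changes at least one column, so only k/In/y/H itself gives this row.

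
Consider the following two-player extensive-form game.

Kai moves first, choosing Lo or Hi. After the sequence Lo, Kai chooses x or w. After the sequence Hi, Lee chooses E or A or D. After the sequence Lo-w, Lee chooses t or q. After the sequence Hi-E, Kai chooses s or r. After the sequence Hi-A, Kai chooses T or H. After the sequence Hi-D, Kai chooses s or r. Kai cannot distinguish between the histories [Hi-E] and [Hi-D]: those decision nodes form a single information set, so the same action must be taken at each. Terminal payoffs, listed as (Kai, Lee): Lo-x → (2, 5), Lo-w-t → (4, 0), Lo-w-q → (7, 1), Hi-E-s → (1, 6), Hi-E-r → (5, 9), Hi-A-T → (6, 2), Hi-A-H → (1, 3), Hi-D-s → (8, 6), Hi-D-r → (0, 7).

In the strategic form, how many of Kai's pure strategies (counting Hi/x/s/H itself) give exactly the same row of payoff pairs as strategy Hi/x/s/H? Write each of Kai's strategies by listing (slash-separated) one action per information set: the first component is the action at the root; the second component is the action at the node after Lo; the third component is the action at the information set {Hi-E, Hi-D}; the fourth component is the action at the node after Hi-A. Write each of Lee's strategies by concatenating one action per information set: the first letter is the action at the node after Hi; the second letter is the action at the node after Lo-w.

Row for Hi/x/s/H (columns Et, Eq, At, Aq, Dt, Dq): (1,6) (1,6) (1,3) (1,3) (8,6) (8,6).
Under Hi/x/s/H, Kai's choice at the node after Lo can never be reached regardless of what Lee does, so varying those choices leaves every outcome unchanged.
Holding the reachable choices fixed and varying the unreachable one freely already gives 2 equivalent strategies.
No other strategy reproduces this row, so those 2 are the full class: Hi/x/s/H, Hi/w/s/H.

2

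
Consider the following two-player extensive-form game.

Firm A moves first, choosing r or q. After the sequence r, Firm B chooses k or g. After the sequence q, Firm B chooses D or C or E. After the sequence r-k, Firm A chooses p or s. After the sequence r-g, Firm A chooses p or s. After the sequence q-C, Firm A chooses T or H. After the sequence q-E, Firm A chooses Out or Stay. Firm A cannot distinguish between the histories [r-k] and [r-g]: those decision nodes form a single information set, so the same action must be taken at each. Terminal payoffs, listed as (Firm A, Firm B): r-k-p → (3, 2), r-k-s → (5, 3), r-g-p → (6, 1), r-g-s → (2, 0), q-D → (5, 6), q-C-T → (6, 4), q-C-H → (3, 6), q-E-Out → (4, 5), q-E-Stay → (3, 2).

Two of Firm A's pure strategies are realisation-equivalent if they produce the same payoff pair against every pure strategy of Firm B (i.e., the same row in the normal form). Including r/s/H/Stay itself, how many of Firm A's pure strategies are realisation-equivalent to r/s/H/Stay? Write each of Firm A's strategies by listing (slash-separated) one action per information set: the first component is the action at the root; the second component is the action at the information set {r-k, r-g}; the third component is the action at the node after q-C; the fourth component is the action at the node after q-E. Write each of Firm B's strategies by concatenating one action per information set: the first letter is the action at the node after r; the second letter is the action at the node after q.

4

Row for r/s/H/Stay (columns kD, kC, kE, gD, gC, gE): (5,3) (5,3) (5,3) (2,0) (2,0) (2,0).
Under r/s/H/Stay, Firm A's choice at the node after q-C and at the node after q-E can never be reached regardless of what Firm B does, so varying those choices leaves every outcome unchanged.
Holding the reachable choices fixed and varying the unreachable ones freely already gives 2 × 2 = 4 equivalent strategies.
No other strategy reproduces this row, so those 4 are the full class: r/s/T/Out, r/s/T/Stay, r/s/H/Out, r/s/H/Stay.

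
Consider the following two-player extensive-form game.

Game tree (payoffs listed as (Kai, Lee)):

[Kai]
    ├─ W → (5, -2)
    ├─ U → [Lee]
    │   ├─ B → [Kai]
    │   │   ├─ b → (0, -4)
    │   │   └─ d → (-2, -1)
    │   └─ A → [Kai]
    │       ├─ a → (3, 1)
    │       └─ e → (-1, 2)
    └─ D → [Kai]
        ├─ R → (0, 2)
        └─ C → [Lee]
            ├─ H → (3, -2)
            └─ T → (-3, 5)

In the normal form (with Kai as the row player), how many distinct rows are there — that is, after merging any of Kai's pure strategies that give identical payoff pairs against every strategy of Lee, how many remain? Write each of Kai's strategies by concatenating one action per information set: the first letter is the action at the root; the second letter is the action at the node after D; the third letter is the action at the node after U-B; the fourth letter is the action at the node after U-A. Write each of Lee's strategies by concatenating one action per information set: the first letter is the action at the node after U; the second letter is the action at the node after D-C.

7

Kai has 24 pure strategies: WRba, WRbe, WRda, WRde, WCba, WCbe, WCda, WCde, URba, URbe, URda, URde, UCba, UCbe, UCda, UCde, DRba, DRbe, DRda, DRde, DCba, DCbe, DCda, DCde. Columns: BH, BT, AH, AT.
{WRba, WRbe, WRda, WRde, WCba, WCbe, WCda, WCde} → row (5,-2) (5,-2) (5,-2) (5,-2)
{URba, UCba} → row (0,-4) (0,-4) (3,1) (3,1)
{URbe, UCbe} → row (0,-4) (0,-4) (-1,2) (-1,2)
{URda, UCda} → row (-2,-1) (-2,-1) (3,1) (3,1)
{URde, UCde} → row (-2,-1) (-2,-1) (-1,2) (-1,2)
{DRba, DRbe, DRda, DRde} → row (0,2) (0,2) (0,2) (0,2)
{DCba, DCbe, DCda, DCde} → row (3,-2) (-3,5) (3,-2) (-3,5)
That's 7 distinct rows out of 24 strategies.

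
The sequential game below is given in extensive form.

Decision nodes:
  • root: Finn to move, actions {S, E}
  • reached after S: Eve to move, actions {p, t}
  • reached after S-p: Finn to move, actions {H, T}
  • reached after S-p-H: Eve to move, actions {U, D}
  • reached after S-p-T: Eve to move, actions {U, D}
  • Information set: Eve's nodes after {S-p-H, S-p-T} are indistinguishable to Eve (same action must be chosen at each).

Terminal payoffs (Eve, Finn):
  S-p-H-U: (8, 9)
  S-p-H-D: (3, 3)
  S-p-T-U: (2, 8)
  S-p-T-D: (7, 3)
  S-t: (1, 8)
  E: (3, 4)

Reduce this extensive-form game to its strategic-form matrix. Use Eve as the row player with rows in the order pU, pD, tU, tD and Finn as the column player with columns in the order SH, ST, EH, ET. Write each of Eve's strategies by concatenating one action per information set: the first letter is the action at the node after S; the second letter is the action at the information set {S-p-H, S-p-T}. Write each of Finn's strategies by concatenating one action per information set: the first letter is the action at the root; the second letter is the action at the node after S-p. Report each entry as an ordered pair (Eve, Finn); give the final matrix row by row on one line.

pU: (8,9) (2,8) (3,4) (3,4) | pD: (3,3) (7,3) (3,4) (3,4) | tU: (1,8) (1,8) (3,4) (3,4) | tD: (1,8) (1,8) (3,4) (3,4)

           SH       ST       EH       ET
  pU    (8,9)    (2,8)    (3,4)    (3,4)
  pD    (3,3)    (7,3)    (3,4)    (3,4)
  tU    (1,8)    (1,8)    (3,4)    (3,4)
  tD    (1,8)    (1,8)    (3,4)    (3,4)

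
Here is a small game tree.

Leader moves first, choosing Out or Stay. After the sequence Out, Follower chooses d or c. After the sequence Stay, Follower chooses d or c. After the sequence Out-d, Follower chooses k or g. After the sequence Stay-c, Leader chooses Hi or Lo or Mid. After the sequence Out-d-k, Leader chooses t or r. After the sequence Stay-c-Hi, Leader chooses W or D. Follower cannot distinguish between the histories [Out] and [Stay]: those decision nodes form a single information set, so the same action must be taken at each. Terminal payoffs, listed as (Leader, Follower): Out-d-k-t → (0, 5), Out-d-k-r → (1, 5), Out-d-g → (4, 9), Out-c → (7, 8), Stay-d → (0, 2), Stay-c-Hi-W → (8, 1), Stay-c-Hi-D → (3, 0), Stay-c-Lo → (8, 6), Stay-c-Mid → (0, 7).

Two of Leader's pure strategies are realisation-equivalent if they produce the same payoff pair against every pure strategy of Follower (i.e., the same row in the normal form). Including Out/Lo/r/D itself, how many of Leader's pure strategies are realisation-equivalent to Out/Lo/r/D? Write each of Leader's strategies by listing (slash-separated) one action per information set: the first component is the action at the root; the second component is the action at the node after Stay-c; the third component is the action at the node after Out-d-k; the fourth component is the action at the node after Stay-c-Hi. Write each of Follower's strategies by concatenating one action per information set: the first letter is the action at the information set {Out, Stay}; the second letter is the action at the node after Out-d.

Row for Out/Lo/r/D (columns dk, dg, ck, cg): (1,5) (4,9) (7,8) (7,8).
Under Out/Lo/r/D, Leader's choice at the node after Stay-c and at the node after Stay-c-Hi can never be reached regardless of what Follower does, so varying those choices leaves every outcome unchanged.
Holding the reachable choices fixed and varying the unreachable ones freely already gives 3 × 2 = 6 equivalent strategies.
No other strategy reproduces this row, so those 6 are the full class: Out/Hi/r/W, Out/Hi/r/D, Out/Lo/r/W, Out/Lo/r/D, Out/Mid/r/W, Out/Mid/r/D.

6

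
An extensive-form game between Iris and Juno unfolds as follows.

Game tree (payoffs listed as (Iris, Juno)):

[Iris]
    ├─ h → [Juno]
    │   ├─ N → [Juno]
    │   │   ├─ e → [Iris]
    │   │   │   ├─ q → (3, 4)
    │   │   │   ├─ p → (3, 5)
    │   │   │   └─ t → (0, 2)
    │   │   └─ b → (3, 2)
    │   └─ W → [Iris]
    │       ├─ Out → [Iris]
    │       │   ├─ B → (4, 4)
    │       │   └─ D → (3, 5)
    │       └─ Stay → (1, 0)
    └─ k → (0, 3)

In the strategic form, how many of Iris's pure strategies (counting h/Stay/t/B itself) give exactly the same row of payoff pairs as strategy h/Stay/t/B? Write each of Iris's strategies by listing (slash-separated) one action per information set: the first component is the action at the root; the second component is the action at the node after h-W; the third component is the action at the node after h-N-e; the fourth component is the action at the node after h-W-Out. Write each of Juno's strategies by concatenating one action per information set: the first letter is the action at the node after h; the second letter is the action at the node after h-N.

Row for h/Stay/t/B (columns Ne, Nb, We, Wb): (0,2) (3,2) (1,0) (1,0).
Under h/Stay/t/B, Iris's choice at the node after h-W-Out can never be reached regardless of what Juno does, so varying those choices leaves every outcome unchanged.
Holding the reachable choices fixed and varying the unreachable one freely already gives 2 equivalent strategies.
No other strategy reproduces this row, so those 2 are the full class: h/Stay/t/B, h/Stay/t/D.

2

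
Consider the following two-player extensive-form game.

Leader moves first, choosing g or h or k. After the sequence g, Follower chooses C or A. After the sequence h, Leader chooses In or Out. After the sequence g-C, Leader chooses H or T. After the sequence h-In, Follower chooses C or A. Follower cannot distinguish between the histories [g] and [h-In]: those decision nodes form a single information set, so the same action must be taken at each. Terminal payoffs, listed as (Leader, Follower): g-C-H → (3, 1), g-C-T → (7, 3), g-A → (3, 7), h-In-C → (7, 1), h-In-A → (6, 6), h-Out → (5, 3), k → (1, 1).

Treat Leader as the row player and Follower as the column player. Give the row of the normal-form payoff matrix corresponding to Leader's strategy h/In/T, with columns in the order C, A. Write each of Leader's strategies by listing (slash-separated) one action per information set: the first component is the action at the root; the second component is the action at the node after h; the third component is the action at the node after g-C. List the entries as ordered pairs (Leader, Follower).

(7,1) (6,6)

vs C: Leader plays h → Leader plays In at [h] → Follower plays C at [h-In] → (7, 1)
vs A: Leader plays h → Leader plays In at [h] → Follower plays A at [h-In] → (6, 6)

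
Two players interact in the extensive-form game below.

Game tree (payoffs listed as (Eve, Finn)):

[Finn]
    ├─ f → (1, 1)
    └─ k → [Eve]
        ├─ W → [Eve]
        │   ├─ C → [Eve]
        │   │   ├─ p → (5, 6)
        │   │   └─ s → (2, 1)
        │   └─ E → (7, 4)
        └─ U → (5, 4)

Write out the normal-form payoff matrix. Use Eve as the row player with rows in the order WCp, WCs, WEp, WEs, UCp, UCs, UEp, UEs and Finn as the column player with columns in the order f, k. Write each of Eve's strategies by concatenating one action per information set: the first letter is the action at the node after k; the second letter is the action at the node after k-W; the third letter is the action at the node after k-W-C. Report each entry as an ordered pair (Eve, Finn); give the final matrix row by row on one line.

WCp: (1,1) (5,6) | WCs: (1,1) (2,1) | WEp: (1,1) (7,4) | WEs: (1,1) (7,4) | UCp: (1,1) (5,4) | UCs: (1,1) (5,4) | UEp: (1,1) (5,4) | UEs: (1,1) (5,4)

            f        k
 WCp    (1,1)    (5,6)
 WCs    (1,1)    (2,1)
 WEp    (1,1)    (7,4)
 WEs    (1,1)    (7,4)
 UCp    (1,1)    (5,4)
 UCs    (1,1)    (5,4)
 UEp    (1,1)    (5,4)
 UEs    (1,1)    (5,4)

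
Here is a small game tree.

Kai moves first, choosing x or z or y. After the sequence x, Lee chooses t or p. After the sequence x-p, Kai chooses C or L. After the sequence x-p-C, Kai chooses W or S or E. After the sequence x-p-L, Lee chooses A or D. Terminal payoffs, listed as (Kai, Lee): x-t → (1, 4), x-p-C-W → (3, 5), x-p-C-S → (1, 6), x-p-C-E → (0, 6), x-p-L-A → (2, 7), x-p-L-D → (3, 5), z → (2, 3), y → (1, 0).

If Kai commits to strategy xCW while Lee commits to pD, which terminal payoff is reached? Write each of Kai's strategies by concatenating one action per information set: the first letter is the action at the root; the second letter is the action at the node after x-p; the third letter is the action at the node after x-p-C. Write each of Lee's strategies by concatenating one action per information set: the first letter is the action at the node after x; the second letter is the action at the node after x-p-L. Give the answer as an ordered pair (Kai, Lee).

(3, 5)

Trace the play path from the root:
  Kai plays x
  Lee plays p at [x]
  Kai plays C at [x-p]
  Kai plays W at [x-p-C]
→ terminal payoff (3, 5).
(Lee's choice at the node after x-p-L is never reached on this path, so it doesn't affect the outcome.)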